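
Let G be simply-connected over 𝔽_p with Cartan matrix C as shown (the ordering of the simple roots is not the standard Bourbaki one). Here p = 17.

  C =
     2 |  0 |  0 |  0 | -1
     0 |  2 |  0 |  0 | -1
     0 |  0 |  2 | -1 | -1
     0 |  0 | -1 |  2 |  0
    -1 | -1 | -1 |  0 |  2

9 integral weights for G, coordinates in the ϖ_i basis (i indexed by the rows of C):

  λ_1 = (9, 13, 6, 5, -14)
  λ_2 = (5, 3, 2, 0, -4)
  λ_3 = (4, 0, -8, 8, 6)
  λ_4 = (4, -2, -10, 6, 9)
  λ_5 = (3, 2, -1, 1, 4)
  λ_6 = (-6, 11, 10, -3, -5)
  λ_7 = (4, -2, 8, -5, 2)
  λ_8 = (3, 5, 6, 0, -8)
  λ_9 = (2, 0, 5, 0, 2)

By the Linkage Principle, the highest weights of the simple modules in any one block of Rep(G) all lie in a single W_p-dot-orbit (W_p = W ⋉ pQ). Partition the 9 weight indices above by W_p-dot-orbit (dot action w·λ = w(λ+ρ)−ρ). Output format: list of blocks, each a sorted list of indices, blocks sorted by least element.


C ↔ D_5 under row/col permutation; |W(D_5)| = 1920.

Folding the 9 weights λ_j+ρ into Ā_17 (reps in the given 5-coord order):

    λ_1+ρ ↦ (3, 1, 0, 1, 3)
    λ_2+ρ ↦ (3, 1, 0, 1, 3)
    λ_3+ρ ↦ (5, 1, 2, 2, 0)
    λ_4+ρ ↦ (5, 1, 2, 2, 0)
    λ_5+ρ ↦ (4, 3, 2, 0, 3)
    λ_6+ρ ↦ (4, 3, 2, 0, 3)
    λ_7+ρ ↦ (5, 1, 2, 2, 0)
    λ_8+ρ ↦ (3, 1, 0, 1, 3)
    λ_9+ρ ↦ (3, 1, 0, 1, 3)

Linkage partition of the 9 weights (3 classes, p=17):

[[1, 2, 8, 9], [3, 4, 7], [5, 6]]


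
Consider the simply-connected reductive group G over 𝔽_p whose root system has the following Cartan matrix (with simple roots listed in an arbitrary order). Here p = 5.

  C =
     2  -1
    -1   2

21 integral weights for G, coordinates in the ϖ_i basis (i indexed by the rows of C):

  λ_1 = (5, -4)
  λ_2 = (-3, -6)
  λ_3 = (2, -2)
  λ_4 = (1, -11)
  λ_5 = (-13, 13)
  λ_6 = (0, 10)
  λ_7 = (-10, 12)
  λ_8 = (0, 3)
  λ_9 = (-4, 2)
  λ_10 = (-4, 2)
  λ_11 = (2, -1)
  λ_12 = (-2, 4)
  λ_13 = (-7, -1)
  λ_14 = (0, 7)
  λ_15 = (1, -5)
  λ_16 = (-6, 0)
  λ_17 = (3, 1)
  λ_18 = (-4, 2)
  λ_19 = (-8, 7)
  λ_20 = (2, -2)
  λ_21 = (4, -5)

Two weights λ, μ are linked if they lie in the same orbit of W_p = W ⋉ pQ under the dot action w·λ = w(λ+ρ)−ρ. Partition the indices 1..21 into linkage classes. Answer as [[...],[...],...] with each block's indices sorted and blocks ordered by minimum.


C ↔ A_2 under row/col permutation; |W(A_2)| = 6.

Alcove-folded reps (p=5, 21 weights, presented ϖ-order):

  λ_1 → (2, 2)
  λ_2 → (3, 0)
  λ_3 → (2, 1)
  λ_4 → (0, 3)
  λ_5 → (2, 1)
  λ_6 → (3, 1)
  λ_7 → (3, 1)
  λ_8 → (1, 4)
  λ_9 → (3, 0)
  λ_10 → (3, 0)
  λ_11 → (3, 0)
  λ_12 → (1, 4)
  λ_13 → (1, 4)
  λ_14 → (3, 1)
  λ_15 → (2, 2)
  λ_16 → (1, 4)
  λ_17 → (3, 1)
  λ_18 → (3, 0)
  λ_19 → (2, 2)
  λ_20 → (2, 1)
  λ_21 → (1, 4)

Linkage partition of the 21 weights (6 classes, p=5):

[[1, 15, 19], [2, 9, 10, 11, 18], [3, 5, 20], [4], [6, 7, 14, 17], [8, 12, 13, 16, 21]]


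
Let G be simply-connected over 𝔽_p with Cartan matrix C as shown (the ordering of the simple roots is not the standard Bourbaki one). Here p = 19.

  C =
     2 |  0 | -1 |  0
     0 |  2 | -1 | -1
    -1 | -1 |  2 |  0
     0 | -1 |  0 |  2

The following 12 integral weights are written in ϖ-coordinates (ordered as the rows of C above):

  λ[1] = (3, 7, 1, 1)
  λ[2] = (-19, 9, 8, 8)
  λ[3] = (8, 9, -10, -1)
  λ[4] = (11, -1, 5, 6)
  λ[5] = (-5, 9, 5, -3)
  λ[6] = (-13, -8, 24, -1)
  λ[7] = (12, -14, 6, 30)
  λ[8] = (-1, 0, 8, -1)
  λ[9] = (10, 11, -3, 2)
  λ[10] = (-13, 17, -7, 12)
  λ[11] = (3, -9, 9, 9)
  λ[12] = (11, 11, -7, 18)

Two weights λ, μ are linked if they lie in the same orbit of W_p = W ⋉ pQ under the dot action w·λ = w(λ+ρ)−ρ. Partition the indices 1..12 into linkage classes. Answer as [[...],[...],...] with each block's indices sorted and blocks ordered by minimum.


Type A_4, rank 4, |W|=120; reorder rows/cols to standard.

W_19-reps of the 12 weights in Ā_19 (same 4-coord order as C):

  [1] (4, 8, 2, 2)
  [2] (0, 1, 9, 0)
  [3] (0, 1, 9, 0)
  [4] (6, 0, 6, 1)
  [5] (4, 8, 2, 2)
  [6] (6, 0, 6, 1)
  [7] (6, 0, 6, 1)
  [8] (0, 1, 9, 0)
  [9] (4, 8, 2, 2)
  [10] (6, 0, 6, 1)
  [11] (4, 8, 2, 2)
  [12] (6, 0, 6, 1)

These 12 weights hit 3 W_19-dot-orbits; sizes (4, 3, 5):

[[1, 5, 9, 11], [2, 3, 8], [4, 6, 7, 10, 12]]


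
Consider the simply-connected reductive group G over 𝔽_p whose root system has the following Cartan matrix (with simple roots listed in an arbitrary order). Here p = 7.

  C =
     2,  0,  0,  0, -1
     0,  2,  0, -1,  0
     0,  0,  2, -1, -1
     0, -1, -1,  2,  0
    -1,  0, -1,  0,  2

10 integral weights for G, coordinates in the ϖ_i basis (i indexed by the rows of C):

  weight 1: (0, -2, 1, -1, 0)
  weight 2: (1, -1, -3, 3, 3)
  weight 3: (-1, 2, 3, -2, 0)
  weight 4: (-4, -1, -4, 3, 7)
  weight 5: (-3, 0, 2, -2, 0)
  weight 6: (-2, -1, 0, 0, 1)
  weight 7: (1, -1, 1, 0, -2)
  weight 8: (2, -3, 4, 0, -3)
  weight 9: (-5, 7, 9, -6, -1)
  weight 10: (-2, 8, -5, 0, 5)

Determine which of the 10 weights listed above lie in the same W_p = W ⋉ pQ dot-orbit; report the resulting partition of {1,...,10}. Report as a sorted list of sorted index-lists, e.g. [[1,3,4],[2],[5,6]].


Dynkin diagram of C (from the 8 off-diagonal −1 entries): A_5.

W_7-reps of the 10 weights in Ā_7 (same 5-coord order as C):

  λ_1+ρ ↦ (1, 0, 1, 1, 1)
  λ_2+ρ ↦ (1, 1, 2, 1, 2)
  λ_3+ρ ↦ (0, 2, 3, 1, 1)
  λ_4+ρ ↦ (1, 1, 2, 1, 2)
  λ_5+ρ ↦ (1, 0, 1, 1, 1)
  λ_6+ρ ↦ (1, 0, 1, 1, 1)
  λ_7+ρ ↦ (1, 0, 1, 1, 1)
  λ_8+ρ ↦ (1, 1, 2, 1, 2)
  λ_9+ρ ↦ (1, 0, 1, 1, 1)
  λ_10+ρ ↦ (1, 1, 2, 1, 1)

The 10 indices split into 4 linkage classes (same alcove rep ⇔ same W_7-dot-orbit):

[[1, 5, 6, 7, 9], [2, 4, 8], [3], [10]]


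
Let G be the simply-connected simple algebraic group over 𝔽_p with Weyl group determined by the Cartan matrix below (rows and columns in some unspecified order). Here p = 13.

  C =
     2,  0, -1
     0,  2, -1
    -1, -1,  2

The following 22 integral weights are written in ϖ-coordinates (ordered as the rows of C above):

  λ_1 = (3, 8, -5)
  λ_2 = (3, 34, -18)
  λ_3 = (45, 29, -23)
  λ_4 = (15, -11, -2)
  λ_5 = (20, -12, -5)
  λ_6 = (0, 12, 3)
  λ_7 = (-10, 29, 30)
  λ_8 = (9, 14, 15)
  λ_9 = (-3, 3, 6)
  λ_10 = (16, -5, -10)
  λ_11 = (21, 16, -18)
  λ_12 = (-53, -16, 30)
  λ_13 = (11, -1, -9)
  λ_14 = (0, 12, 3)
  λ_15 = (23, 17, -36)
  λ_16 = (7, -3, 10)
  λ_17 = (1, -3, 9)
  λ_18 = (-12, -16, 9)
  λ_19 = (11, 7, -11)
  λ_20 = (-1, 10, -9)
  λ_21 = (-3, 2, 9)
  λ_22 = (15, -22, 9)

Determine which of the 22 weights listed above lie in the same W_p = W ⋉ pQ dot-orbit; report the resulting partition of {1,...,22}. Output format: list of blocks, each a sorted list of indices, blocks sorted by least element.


Cartan matrix: type A_3 (|W|=24); un-permuting the 3 rows.

Folding the 22 weights λ_j+ρ into Ā_13 (reps in the given 3-coord order):

  1: (0, 5, 4) · 2: (0, 5, 4) · 3: (2, 4, 5) · 4: (2, 2, 8) · 5: (2, 4, 5) · 6: (4, 8, 0) · 7: (0, 5, 4) · 8: (2, 3, 8) · 9: (2, 4, 5) · 10: (0, 5, 4) · 11: (0, 5, 4) · 12: (8, 3, 0) · 13: (4, 8, 0) · 14: (4, 8, 0) · 15: (2, 4, 5) · 16: (2, 4, 5) · 17: (2, 2, 8) · 18: (2, 2, 8) · 19: (2, 2, 8) · 20: (8, 3, 0) · 21: (2, 3, 8) · 22: (8, 3, 0)

Partition of {1..22} into 6 W_13-dot-orbits:

[[1, 2, 7, 10, 11], [3, 5, 9, 15, 16], [4, 17, 18, 19], [6, 13, 14], [8, 21], [12, 20, 22]]


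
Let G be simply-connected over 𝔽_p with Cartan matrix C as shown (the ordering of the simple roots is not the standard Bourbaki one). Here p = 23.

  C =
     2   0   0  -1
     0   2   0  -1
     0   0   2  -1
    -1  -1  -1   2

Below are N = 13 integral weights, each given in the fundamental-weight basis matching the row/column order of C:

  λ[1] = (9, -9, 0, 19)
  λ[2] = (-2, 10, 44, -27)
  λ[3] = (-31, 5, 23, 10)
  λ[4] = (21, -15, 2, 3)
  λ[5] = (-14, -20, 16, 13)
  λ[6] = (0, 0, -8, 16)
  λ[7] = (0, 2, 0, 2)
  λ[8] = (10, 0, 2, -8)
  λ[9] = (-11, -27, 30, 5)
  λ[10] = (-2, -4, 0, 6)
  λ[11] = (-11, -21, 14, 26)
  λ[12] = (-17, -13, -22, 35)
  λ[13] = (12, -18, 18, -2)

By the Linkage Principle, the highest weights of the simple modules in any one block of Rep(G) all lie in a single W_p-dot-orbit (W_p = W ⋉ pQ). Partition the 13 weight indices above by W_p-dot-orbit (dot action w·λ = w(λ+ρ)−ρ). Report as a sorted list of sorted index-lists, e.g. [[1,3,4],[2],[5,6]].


D_4 Cartan matrix, 4 simple roots permuted; ρ=(1,1,1,1).

W_23-reps of the 13 weights in Ā_23 (same 4-coord order as C):

  1: (2, 0, 7, 1);  2: (1, 3, 1, 3);  3: (1, 1, 7, 4);  4: (9, 1, 4, 3);  5: (5, 1, 1, 4);  6: (1, 1, 7, 4);  7: (1, 3, 1, 3);  8: (1, 3, 1, 3);  9: (9, 1, 4, 3);  10: (1, 3, 1, 3);  11: (9, 1, 4, 3);  12: (2, 0, 7, 1);  13: (5, 1, 1, 4)

The 13 indices split into 5 linkage classes (same alcove rep ⇔ same W_23-dot-orbit):

[[1, 12], [2, 7, 8, 10], [3, 6], [4, 9, 11], [5, 13]]


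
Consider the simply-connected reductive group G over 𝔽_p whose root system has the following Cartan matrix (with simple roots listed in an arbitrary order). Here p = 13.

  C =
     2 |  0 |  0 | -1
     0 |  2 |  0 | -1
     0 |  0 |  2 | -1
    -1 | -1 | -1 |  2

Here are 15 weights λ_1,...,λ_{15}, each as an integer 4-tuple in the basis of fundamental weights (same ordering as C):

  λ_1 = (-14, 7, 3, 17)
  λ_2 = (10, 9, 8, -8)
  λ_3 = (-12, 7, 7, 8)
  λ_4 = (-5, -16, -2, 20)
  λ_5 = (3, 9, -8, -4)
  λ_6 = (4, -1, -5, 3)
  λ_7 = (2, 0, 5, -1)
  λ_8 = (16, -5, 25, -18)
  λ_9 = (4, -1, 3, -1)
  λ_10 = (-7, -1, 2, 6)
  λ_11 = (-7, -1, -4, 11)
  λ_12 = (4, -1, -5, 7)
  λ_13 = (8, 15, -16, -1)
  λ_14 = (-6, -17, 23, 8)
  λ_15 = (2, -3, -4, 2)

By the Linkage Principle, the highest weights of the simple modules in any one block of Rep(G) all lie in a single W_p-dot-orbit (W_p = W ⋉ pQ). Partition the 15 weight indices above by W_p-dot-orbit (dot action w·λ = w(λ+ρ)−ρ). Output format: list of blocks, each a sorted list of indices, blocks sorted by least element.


Cartan matrix: type D_4 (|W|=192); un-permuting the 4 rows.

W_13-reps of the 15 weights in Ā_13 (same 4-coord order as C):

    λ_1+ρ ↦ (5, 0, 4, 0)
    λ_2+ρ ↦ (1, 0, 1, 2)
    λ_3+ρ ↦ (1, 4, 4, 1)
    λ_4+ρ ↦ (1, 4, 4, 1)
    λ_5+ρ ↦ (6, 0, 3, 1)
    λ_6+ρ ↦ (5, 0, 4, 0)
    λ_7+ρ ↦ (3, 1, 6, 0)
    λ_8+ρ ↦ (5, 0, 4, 0)
    λ_9+ρ ↦ (5, 0, 4, 0)
    λ_10+ρ ↦ (6, 0, 3, 1)
    λ_11+ρ ↦ (6, 0, 3, 1)
    λ_12+ρ ↦ (5, 0, 4, 0)
    λ_13+ρ ↦ (1, 0, 1, 2)
    λ_14+ρ ↦ (1, 4, 4, 1)
    λ_15+ρ ↦ (1, 0, 1, 2)

Grouping the 15 weights by Ā_13-representative: 5 linkage classes.

[[1, 6, 8, 9, 12], [2, 13, 15], [3, 4, 14], [5, 10, 11], [7]]


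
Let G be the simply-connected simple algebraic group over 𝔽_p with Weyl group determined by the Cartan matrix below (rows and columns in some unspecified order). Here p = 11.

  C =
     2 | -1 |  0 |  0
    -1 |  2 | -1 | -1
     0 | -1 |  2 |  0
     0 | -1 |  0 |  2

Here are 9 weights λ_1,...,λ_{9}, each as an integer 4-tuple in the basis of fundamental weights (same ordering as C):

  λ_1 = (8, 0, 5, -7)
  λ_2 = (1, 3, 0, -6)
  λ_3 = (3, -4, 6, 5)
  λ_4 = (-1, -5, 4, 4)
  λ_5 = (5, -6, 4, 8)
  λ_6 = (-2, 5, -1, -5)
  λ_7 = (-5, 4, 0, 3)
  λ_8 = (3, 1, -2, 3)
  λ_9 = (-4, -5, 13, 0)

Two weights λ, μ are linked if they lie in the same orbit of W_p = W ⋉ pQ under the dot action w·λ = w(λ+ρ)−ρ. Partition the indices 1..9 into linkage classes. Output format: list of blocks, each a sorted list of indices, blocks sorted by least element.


Root system D_4: the 4×4 matrix C matches after relabeling.

W_11-reps of the 9 weights in Ā_11 (same 4-coord order as C):

    λ_1+ρ ↦ (4, 0, 1, 1)
    λ_2+ρ ↦ (1, 1, 0, 4)
    λ_3+ρ ↦ (1, 0, 4, 3)
    λ_4+ρ ↦ (4, 0, 1, 1)
    λ_5+ρ ↦ (1, 1, 0, 4)
    λ_6+ρ ↦ (1, 1, 0, 4)
    λ_7+ρ ↦ (4, 1, 1, 4)
    λ_8+ρ ↦ (4, 1, 1, 4)
    λ_9+ρ ↦ (1, 0, 4, 3)

Linkage partition of the 9 weights (4 classes, p=11):

[[1, 4], [2, 5, 6], [3, 9], [7, 8]]


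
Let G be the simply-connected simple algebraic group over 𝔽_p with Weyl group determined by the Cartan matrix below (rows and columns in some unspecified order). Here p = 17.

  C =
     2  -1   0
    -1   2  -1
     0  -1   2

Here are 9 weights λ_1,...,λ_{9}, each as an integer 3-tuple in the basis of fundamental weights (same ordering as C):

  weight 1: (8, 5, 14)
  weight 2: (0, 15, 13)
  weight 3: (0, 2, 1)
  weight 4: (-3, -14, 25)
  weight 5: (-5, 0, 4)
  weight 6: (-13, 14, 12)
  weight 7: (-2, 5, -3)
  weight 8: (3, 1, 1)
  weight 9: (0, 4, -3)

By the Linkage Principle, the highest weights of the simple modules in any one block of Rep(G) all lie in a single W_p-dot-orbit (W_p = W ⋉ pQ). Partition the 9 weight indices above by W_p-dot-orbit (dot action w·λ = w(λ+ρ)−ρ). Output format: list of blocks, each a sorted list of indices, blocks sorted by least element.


Root system A_3: the 3×3 matrix C matches after relabeling.

λ_j+ρ reflected into Ā_17 (⟨·,θ^∨⟩≤17); 3-tuples as given:

  [1] (4, 2, 2)
  [2] (13, 3, 0)
  [3] (1, 3, 2)
  [4] (4, 2, 2)
  [5] (1, 3, 2)
  [6] (1, 3, 2)
  [7] (1, 3, 2)
  [8] (4, 2, 2)
  [9] (1, 3, 2)

Linkage partition of the 9 weights (3 classes, p=17):

[[1, 4, 8], [2], [3, 5, 6, 7, 9]]


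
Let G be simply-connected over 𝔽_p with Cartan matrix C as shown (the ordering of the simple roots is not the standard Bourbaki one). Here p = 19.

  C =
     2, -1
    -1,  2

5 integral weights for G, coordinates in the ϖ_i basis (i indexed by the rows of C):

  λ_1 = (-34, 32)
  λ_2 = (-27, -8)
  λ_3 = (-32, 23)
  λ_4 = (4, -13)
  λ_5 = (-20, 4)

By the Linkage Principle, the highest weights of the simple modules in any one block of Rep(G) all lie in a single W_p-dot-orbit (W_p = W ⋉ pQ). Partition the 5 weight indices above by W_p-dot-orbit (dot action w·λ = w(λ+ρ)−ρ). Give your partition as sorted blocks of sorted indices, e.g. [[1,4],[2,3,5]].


C ↔ A_2 under row/col permutation; |W(A_2)| = 6.

Each λ_j+ρ reduced to Ā_19; 2-tuples below use C's row order:

  λ_1+ρ ↦ (5, 14) · λ_2+ρ ↦ (7, 5) · λ_3+ρ ↦ (7, 5) · λ_4+ρ ↦ (7, 5) · λ_5+ρ ↦ (5, 14)

2 distinct reps among the 5 weights ⇒ 2 W_19-linkage classes:

[[1, 5], [2, 3, 4]]


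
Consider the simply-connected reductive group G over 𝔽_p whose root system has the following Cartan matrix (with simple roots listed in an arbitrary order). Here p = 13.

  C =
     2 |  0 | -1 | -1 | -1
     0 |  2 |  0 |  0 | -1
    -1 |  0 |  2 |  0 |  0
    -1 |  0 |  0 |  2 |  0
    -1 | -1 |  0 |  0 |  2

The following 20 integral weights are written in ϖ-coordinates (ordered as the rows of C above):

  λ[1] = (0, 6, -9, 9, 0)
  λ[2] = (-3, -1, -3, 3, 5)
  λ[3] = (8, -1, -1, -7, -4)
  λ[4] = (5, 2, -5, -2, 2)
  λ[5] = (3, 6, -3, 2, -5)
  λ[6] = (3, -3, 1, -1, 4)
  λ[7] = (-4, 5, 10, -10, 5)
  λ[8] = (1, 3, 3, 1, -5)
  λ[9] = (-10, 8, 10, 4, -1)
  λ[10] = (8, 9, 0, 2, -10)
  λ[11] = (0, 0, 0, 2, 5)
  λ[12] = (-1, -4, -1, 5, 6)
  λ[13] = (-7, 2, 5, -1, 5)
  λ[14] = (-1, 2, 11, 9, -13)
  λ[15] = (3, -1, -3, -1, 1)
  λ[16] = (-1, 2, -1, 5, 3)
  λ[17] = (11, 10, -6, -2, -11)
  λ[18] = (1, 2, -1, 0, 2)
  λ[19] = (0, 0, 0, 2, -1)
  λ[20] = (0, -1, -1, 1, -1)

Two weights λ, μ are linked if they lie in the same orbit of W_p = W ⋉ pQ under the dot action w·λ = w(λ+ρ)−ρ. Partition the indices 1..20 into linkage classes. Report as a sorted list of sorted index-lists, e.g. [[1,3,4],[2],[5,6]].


Root system D_5: the 5×5 matrix C matches after relabeling.

λ_j+ρ reflected into Ā_13 (⟨·,θ^∨⟩≤13); 5-tuples as given:

  1: (1, 1, 1, 3, 0);  2: (2, 0, 2, 0, 2);  3: (0, 3, 0, 6, 0);  4: (1, 3, 4, 1, 0);  5: (2, 3, 0, 1, 2);  6: (2, 0, 2, 0, 2);  7: (1, 1, 1, 3, 0);  8: (2, 0, 2, 0, 2);  9: (2, 0, 2, 0, 2);  10: (1, 0, 0, 2, 0);  11: (1, 1, 1, 3, 0);  12: (0, 3, 0, 6, 0);  13: (0, 3, 0, 6, 0);  14: (1, 0, 0, 2, 0);  15: (2, 0, 2, 0, 2);  16: (0, 3, 0, 6, 0);  17: (1, 1, 1, 3, 0);  18: (2, 3, 0, 1, 2);  19: (1, 1, 1, 3, 0);  20: (1, 0, 0, 2, 0)

The 20 indices split into 6 linkage classes (same alcove rep ⇔ same W_13-dot-orbit):

[[1, 7, 11, 17, 19], [2, 6, 8, 9, 15], [3, 12, 13, 16], [4], [5, 18], [10, 14, 20]]


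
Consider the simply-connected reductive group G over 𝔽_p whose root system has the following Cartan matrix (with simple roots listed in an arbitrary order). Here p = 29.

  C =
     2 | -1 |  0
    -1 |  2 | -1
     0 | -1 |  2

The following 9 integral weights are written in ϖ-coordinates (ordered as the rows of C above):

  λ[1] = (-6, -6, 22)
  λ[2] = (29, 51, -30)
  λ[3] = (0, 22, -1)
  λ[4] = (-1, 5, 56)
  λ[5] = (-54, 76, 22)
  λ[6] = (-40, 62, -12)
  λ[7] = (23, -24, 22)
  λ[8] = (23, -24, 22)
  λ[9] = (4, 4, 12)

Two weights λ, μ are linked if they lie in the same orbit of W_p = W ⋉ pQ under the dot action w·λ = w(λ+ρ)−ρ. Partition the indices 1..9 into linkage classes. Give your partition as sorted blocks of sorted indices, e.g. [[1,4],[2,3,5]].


A_3 Cartan matrix, 3 simple roots permuted; ρ=(1,1,1).

Folding the 9 weights λ_j+ρ into Ā_29 (reps in the given 3-coord order):

  λ_1 → (5, 5, 13) · λ_2 → (1, 23, 0) · λ_3 → (1, 23, 0) · λ_4 → (1, 23, 0) · λ_5 → (5, 5, 13) · λ_6 → (5, 5, 13) · λ_7 → (1, 23, 0) · λ_8 → (1, 23, 0) · λ_9 → (5, 5, 13)

The 9 indices split into 2 linkage classes (same alcove rep ⇔ same W_29-dot-orbit):

[[1, 5, 6, 9], [2, 3, 4, 7, 8]]


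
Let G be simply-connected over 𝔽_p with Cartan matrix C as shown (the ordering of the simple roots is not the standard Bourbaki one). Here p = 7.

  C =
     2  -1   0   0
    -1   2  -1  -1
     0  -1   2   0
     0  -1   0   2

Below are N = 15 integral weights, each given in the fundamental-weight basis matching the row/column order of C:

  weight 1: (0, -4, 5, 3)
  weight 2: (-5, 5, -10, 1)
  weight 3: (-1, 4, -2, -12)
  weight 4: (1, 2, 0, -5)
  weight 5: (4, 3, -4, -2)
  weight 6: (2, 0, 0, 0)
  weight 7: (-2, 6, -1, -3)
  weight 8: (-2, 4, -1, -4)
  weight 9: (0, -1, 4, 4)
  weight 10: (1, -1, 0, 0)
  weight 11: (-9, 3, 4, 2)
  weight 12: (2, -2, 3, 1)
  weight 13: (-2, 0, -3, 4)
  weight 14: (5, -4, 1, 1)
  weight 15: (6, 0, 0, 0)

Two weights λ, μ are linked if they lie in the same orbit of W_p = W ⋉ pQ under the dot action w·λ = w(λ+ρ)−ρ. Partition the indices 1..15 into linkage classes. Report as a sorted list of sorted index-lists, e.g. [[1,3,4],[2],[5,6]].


C ↔ D_4 under row/col permutation; |W(D_4)| = 192.

Alcove-folded reps (p=7, 15 weights, presented ϖ-order):

  1: (2, 0, 3, 1) · 2: (1, 1, 0, 3) · 3: (1, 0, 0, 2) · 4: (1, 1, 0, 3) · 5: (3, 1, 1, 1) · 6: (3, 1, 1, 1) · 7: (1, 0, 0, 2) · 8: (1, 1, 0, 3) · 9: (3, 1, 1, 1) · 10: (2, 0, 1, 1) · 11: (2, 0, 1, 1) · 12: (2, 0, 3, 1) · 13: (1, 1, 0, 3) · 14: (3, 1, 1, 1) · 15: (3, 1, 1, 1)

These 15 weights hit 5 W_7-dot-orbits; sizes (2, 4, 2, 5, 2):

[[1, 12], [2, 4, 8, 13], [3, 7], [5, 6, 9, 14, 15], [10, 11]]


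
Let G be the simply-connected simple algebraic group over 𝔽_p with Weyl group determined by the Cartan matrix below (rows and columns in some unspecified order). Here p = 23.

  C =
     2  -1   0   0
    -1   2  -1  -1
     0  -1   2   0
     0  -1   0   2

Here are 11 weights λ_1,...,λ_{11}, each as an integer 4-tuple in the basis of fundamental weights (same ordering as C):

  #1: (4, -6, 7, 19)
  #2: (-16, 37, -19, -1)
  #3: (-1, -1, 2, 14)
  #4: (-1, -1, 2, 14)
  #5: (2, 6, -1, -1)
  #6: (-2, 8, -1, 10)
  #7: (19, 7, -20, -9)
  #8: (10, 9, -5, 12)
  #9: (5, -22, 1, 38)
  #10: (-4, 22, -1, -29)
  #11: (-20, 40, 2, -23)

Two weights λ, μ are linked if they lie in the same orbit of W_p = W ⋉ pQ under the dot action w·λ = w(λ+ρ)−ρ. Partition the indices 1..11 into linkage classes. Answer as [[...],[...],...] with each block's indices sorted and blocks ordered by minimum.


D_4 Cartan matrix, 4 simple roots permuted; ρ=(1,1,1,1).

W_23-reps of the 11 weights in Ā_23 (same 4-coord order as C):

  λ_1+ρ ↦ (0, 0, 3, 15) · λ_2+ρ ↦ (0, 0, 3, 15) · λ_3+ρ ↦ (0, 0, 3, 15) · λ_4+ρ ↦ (0, 0, 3, 15) · λ_5+ρ ↦ (3, 7, 0, 0) · λ_6+ρ ↦ (1, 3, 0, 11) · λ_7+ρ ↦ (1, 3, 0, 11) · λ_8+ρ ↦ (0, 4, 7, 2) · λ_9+ρ ↦ (1, 2, 3, 2) · λ_10+ρ ↦ (0, 0, 3, 15) · λ_11+ρ ↦ (2, 1, 18, 1)

Grouping the 11 weights by Ā_23-representative: 6 linkage classes.

[[1, 2, 3, 4, 10], [5], [6, 7], [8], [9], [11]]


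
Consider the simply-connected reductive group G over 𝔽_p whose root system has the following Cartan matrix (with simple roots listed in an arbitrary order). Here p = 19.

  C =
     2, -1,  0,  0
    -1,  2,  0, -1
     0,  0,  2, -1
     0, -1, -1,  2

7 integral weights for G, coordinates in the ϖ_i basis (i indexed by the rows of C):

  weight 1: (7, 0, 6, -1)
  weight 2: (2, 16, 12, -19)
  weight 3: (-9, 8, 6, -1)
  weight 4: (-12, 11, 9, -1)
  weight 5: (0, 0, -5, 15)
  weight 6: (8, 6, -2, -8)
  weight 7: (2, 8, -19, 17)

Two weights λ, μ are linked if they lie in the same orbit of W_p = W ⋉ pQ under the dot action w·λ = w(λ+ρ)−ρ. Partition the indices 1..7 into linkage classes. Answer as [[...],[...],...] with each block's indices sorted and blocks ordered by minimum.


Cartan matrix: type A_4 (|W|=120); un-permuting the 4 rows.

Ā_19 reps of the 7 weights (A_4, coords as presented):

  [1] (8, 1, 7, 0)
  [2] (1, 1, 4, 12)
  [3] (8, 1, 7, 0)
  [4] (8, 1, 7, 0)
  [5] (1, 1, 4, 12)
  [6] (8, 1, 7, 0)
  [7] (8, 1, 7, 0)

Partition of {1..7} into 2 W_19-dot-orbits:

[[1, 3, 4, 6, 7], [2, 5]]


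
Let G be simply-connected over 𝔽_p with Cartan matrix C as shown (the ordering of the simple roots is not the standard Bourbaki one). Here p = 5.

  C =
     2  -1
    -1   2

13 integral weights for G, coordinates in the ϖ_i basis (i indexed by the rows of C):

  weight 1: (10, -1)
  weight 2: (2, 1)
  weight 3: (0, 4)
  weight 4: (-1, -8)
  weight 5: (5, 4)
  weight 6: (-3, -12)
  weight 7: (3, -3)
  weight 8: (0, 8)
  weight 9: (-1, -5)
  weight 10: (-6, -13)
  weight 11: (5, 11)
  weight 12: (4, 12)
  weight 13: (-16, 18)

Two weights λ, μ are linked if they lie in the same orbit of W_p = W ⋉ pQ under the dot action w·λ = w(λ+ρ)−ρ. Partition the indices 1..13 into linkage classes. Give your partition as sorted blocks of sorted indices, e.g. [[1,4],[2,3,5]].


Type A_2, rank 2, |W|=6; reorder rows/cols to standard.

Each λ_j+ρ reduced to Ā_5; 2-tuples below use C's row order:

  1: (0, 4);  2: (3, 2);  3: (0, 4);  4: (3, 2);  5: (1, 0);  6: (2, 2);  7: (2, 2);  8: (4, 0);  9: (4, 0);  10: (3, 2);  11: (2, 2);  12: (3, 2);  13: (0, 4)

Partition of {1..13} into 5 W_5-dot-orbits:

[[1, 3, 13], [2, 4, 10, 12], [5], [6, 7, 11], [8, 9]]


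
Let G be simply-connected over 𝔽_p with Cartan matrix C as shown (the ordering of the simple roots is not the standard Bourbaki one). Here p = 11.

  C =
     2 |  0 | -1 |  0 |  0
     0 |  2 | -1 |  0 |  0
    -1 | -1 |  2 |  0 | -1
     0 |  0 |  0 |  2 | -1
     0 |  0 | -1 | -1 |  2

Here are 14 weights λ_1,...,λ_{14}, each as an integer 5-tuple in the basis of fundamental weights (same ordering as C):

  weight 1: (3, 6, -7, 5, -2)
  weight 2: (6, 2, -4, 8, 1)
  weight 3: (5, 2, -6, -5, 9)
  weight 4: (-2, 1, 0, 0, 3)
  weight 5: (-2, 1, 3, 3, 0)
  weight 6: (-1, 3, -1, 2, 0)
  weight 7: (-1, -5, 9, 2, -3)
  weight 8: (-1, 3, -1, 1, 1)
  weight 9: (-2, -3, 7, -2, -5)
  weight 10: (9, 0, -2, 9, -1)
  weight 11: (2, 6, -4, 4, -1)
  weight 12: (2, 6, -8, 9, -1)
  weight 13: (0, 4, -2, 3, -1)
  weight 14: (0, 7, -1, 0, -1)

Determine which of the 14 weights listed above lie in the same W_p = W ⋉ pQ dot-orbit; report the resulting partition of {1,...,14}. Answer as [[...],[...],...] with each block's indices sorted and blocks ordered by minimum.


Type D_5, rank 5, |W|=1920; reorder rows/cols to standard.

Folding the 14 weights λ_j+ρ into Ā_11 (reps in the given 5-coord order):

  λ_1 → (1, 2, 0, 1, 3)
  λ_2 → (0, 4, 0, 2, 2)
  λ_3 → (1, 2, 0, 1, 3)
  λ_4 → (1, 2, 0, 1, 3)
  λ_5 → (1, 2, 0, 1, 3)
  λ_6 → (0, 4, 0, 3, 1)
  λ_7 → (0, 4, 0, 3, 1)
  λ_8 → (0, 4, 0, 2, 2)
  λ_9 → (1, 2, 0, 4, 1)
  λ_10 → (1, 8, 0, 1, 0)
  λ_11 → (0, 4, 0, 2, 2)
  λ_12 → (0, 4, 0, 3, 1)
  λ_13 → (0, 4, 0, 3, 1)
  λ_14 → (1, 8, 0, 1, 0)

Linkage partition of the 14 weights (5 classes, p=11):

[[1, 3, 4, 5], [2, 8, 11], [6, 7, 12, 13], [9], [10, 14]]


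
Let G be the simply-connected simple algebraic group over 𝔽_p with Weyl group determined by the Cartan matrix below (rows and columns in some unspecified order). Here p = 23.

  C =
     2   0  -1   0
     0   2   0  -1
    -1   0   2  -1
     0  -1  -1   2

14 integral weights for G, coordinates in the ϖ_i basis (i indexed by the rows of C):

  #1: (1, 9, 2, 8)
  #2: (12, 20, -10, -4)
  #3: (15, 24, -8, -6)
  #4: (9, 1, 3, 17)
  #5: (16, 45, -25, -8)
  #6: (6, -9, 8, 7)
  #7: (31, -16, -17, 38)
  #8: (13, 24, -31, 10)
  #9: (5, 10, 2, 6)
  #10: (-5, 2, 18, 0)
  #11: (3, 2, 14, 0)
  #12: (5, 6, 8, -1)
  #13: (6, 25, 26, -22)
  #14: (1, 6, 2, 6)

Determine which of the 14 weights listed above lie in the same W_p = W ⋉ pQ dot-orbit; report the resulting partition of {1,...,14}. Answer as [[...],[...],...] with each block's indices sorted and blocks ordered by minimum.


Type A_4, rank 4, |W|=120; reorder rows/cols to standard.

W_23-reps of the 14 weights in Ā_23 (same 4-coord order as C):

  [1] (1, 9, 3, 9) · [2] (1, 9, 3, 9) · [3] (2, 7, 3, 7) · [4] (1, 9, 3, 9) · [5] (6, 7, 9, 0) · [6] (6, 7, 9, 0) · [7] (6, 7, 9, 0) · [8] (2, 7, 3, 7) · [9] (2, 7, 3, 7) · [10] (4, 3, 15, 1) · [11] (4, 3, 15, 1) · [12] (6, 7, 9, 0) · [13] (2, 7, 3, 7) · [14] (2, 7, 3, 7)

Grouping the 14 weights by Ā_23-representative: 4 linkage classes.

[[1, 2, 4], [3, 8, 9, 13, 14], [5, 6, 7, 12], [10, 11]]


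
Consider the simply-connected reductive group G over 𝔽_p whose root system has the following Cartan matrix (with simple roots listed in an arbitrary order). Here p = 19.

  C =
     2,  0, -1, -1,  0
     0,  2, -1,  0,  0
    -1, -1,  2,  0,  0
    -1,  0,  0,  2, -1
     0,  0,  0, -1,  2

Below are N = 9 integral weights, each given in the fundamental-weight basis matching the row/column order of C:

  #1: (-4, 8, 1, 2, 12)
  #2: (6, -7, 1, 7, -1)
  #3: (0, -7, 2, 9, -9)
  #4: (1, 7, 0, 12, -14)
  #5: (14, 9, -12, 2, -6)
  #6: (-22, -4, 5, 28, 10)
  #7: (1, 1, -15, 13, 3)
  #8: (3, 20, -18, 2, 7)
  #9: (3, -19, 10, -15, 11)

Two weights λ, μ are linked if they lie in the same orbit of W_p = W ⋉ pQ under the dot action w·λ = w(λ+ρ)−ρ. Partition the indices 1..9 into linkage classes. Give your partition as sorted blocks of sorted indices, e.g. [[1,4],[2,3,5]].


C ↔ A_5 under row/col permutation; |W(A_5)| = 720.

Folding the 9 weights λ_j+ρ into Ā_19 (reps in the given 5-coord order):

  [1] (2, 3, 1, 0, 8);  [2] (3, 2, 4, 8, 0);  [3] (2, 3, 1, 0, 8);  [4] (2, 3, 1, 0, 8);  [5] (2, 1, 10, 2, 3);  [6] (2, 3, 1, 0, 8);  [7] (2, 1, 10, 2, 3);  [8] (3, 2, 4, 8, 0);  [9] (2, 1, 10, 2, 3)

Grouping the 9 weights by Ā_19-representative: 3 linkage classes.

[[1, 3, 4, 6], [2, 8], [5, 7, 9]]


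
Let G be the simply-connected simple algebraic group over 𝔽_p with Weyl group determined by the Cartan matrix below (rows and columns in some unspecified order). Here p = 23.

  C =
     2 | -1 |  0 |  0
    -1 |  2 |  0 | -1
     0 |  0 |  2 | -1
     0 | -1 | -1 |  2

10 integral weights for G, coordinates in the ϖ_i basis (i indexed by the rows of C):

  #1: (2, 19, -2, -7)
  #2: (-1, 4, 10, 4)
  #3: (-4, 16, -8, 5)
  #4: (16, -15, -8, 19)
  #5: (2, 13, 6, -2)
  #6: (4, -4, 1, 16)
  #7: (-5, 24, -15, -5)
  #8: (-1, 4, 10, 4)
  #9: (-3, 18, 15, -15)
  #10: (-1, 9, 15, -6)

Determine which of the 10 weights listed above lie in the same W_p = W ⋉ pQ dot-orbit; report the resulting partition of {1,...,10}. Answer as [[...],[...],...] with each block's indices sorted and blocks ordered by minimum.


A_4 Cartan matrix, 4 simple roots permuted; ρ=(1,1,1,1).

Each λ_j+ρ reduced to Ā_23; 4-tuples below use C's row order:

  [1] (3, 13, 6, 1);  [2] (0, 5, 11, 5);  [3] (3, 13, 6, 1);  [4] (3, 13, 6, 1);  [5] (3, 13, 6, 1);  [6] (2, 3, 2, 14);  [7] (2, 3, 2, 14);  [8] (0, 5, 11, 5);  [9] (2, 3, 2, 14);  [10] (0, 5, 11, 5)

Partition of {1..10} into 3 W_23-dot-orbits:

[[1, 3, 4, 5], [2, 8, 10], [6, 7, 9]]


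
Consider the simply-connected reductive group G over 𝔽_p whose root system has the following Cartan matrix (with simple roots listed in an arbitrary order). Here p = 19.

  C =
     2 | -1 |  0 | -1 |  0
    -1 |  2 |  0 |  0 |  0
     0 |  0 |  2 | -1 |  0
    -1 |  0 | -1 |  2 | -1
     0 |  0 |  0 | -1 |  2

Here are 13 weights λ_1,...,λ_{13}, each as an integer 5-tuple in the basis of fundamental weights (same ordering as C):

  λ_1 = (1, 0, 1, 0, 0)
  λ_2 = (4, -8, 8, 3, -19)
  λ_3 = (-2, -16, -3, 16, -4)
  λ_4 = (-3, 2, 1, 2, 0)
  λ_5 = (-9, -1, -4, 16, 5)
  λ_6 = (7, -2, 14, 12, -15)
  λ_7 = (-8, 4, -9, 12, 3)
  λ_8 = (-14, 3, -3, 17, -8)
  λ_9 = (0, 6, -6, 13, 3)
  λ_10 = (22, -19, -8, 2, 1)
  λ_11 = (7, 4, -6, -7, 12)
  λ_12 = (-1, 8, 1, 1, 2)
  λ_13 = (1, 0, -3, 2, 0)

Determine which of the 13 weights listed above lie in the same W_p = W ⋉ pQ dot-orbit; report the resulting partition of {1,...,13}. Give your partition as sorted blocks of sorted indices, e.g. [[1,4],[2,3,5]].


C ↔ D_5 under row/col permutation; |W(D_5)| = 1920.

W_19-reps of the 13 weights in Ā_19 (same 5-coord order as C):

  λ_1+ρ ↦ (2, 1, 2, 1, 1) · λ_2+ρ ↦ (0, 9, 2, 2, 3) · λ_3+ρ ↦ (2, 1, 2, 1, 1) · λ_4+ρ ↦ (2, 1, 2, 1, 1) · λ_5+ρ ↦ (4, 2, 1, 3, 2) · λ_6+ρ ↦ (2, 1, 2, 1, 1) · λ_7+ρ ↦ (2, 2, 6, 2, 2) · λ_8+ρ ↦ (0, 9, 2, 2, 3) · λ_9+ρ ↦ (0, 9, 2, 2, 3) · λ_10+ρ ↦ (0, 9, 2, 2, 3) · λ_11+ρ ↦ (2, 2, 6, 2, 2) · λ_12+ρ ↦ (0, 9, 2, 2, 3) · λ_13+ρ ↦ (2, 1, 2, 1, 1)

The 13 indices split into 4 linkage classes (same alcove rep ⇔ same W_19-dot-orbit):

[[1, 3, 4, 6, 13], [2, 8, 9, 10, 12], [5], [7, 11]]


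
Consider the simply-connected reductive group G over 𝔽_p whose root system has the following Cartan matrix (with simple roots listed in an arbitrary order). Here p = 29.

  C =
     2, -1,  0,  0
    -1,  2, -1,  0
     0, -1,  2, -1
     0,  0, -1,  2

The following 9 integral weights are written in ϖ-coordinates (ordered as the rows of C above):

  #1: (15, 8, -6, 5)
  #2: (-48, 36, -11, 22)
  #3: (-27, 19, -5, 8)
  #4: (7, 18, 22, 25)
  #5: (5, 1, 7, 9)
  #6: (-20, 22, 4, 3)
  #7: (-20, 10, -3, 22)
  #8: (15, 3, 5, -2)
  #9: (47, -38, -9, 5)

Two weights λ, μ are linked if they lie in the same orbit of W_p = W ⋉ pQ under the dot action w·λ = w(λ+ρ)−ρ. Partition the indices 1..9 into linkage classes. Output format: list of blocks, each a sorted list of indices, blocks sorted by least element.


Root system A_4: the 4×4 matrix C matches after relabeling.

Folding the 9 weights λ_j+ρ into Ā_29 (reps in the given 4-coord order):

  λ_1 → (16, 4, 5, 1)
  λ_2 → (6, 2, 8, 10)
  λ_3 → (16, 4, 5, 1)
  λ_4 → (6, 2, 8, 10)
  λ_5 → (6, 2, 8, 10)
  λ_6 → (16, 4, 5, 1)
  λ_7 → (6, 2, 8, 10)
  λ_8 → (16, 4, 5, 1)
  λ_9 → (6, 2, 8, 10)

2 distinct reps among the 9 weights ⇒ 2 W_29-linkage classes:

[[1, 3, 6, 8], [2, 4, 5, 7, 9]]


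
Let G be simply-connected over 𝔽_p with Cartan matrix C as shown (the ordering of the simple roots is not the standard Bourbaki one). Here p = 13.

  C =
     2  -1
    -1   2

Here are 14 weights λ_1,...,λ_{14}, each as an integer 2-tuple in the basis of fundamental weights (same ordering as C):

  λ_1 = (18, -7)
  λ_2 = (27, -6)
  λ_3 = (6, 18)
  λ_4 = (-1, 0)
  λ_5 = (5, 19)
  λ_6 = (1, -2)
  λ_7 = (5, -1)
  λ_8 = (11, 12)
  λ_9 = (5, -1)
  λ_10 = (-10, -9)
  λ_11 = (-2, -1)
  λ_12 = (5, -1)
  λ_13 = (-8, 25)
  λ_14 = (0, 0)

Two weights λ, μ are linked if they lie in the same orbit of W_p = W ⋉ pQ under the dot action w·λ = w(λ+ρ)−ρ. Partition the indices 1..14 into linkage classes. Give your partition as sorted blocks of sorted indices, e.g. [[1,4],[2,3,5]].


C ↔ A_2 under row/col permutation; |W(A_2)| = 6.

Each λ_j+ρ reduced to Ā_13; 2-tuples below use C's row order:

  1: (7, 0);  2: (2, 8);  3: (6, 0);  4: (0, 1);  5: (7, 0);  6: (1, 1);  7: (6, 0);  8: (0, 1);  9: (6, 0);  10: (4, 5);  11: (0, 1);  12: (6, 0);  13: (6, 0);  14: (1, 1)

Partition of {1..14} into 6 W_13-dot-orbits:

[[1, 5], [2], [3, 7, 9, 12, 13], [4, 8, 11], [6, 14], [10]]


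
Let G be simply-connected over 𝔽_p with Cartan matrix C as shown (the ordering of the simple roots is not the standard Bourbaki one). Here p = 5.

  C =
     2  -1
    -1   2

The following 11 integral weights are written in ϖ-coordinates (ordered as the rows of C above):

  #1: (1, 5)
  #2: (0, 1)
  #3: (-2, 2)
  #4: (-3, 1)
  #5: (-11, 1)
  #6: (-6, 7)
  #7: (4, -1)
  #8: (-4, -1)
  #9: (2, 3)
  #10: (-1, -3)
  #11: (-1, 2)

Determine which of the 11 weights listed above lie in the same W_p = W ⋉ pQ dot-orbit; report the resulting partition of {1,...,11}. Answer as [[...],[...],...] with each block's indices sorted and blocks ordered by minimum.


Type A_2, rank 2, |W|=6; reorder rows/cols to standard.

Ā_5 reps of the 11 weights (A_2, coords as presented):

  [1] (1, 2) · [2] (1, 2) · [3] (1, 2) · [4] (2, 0) · [5] (3, 0) · [6] (2, 0) · [7] (5, 0) · [8] (0, 3) · [9] (1, 2) · [10] (2, 0) · [11] (0, 3)

These 11 weights hit 5 W_5-dot-orbits; sizes (4, 3, 1, 1, 2):

[[1, 2, 3, 9], [4, 6, 10], [5], [7], [8, 11]]


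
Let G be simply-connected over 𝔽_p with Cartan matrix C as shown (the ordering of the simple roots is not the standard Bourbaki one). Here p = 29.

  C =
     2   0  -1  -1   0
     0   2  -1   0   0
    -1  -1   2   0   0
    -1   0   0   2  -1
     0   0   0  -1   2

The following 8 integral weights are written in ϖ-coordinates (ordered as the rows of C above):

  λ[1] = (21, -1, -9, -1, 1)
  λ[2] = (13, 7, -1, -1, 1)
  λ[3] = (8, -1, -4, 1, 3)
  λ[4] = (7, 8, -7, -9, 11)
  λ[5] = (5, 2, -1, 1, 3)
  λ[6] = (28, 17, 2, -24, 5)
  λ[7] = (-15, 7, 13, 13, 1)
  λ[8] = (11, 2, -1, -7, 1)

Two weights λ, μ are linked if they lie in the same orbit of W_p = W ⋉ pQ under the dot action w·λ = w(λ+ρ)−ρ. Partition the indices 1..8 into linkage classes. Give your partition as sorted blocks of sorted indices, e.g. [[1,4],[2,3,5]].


C ↔ A_5 under row/col permutation; |W(A_5)| = 720.

Each λ_j+ρ reduced to Ā_29; 5-tuples below use C's row order:

    λ_1+ρ ↦ (14, 8, 0, 0, 2)
    λ_2+ρ ↦ (14, 8, 0, 0, 2)
    λ_3+ρ ↦ (6, 3, 0, 2, 4)
    λ_4+ρ ↦ (6, 3, 0, 2, 4)
    λ_5+ρ ↦ (6, 3, 0, 2, 4)
    λ_6+ρ ↦ (6, 3, 0, 2, 4)
    λ_7+ρ ↦ (14, 8, 0, 0, 2)
    λ_8+ρ ↦ (6, 3, 0, 2, 4)

These 8 weights hit 2 W_29-dot-orbits; sizes (3, 5):

[[1, 2, 7], [3, 4, 5, 6, 8]]


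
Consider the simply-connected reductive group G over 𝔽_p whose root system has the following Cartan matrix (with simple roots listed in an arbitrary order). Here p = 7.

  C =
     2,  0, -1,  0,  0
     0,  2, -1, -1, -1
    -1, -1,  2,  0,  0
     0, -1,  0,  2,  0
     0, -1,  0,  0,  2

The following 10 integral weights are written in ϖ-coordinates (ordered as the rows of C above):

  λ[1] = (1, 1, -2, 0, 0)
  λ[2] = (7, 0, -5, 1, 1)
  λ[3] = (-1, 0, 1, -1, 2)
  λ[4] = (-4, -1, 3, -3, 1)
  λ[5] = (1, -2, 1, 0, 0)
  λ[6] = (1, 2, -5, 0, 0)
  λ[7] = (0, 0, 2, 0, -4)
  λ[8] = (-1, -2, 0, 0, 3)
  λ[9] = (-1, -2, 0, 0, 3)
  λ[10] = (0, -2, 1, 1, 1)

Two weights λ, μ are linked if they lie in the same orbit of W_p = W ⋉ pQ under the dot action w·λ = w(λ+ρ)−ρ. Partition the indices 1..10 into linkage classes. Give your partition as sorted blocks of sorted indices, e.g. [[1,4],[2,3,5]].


Root system D_5: the 5×5 matrix C matches after relabeling.

λ_j+ρ reflected into Ā_7 (⟨·,θ^∨⟩≤7); 5-tuples as given:

  λ_1+ρ ↦ (1, 1, 1, 1, 1) · λ_2+ρ ↦ (2, 1, 1, 0, 0) · λ_3+ρ ↦ (0, 1, 0, 0, 3) · λ_4+ρ ↦ (2, 1, 1, 0, 0) · λ_5+ρ ↦ (2, 1, 1, 0, 0) · λ_6+ρ ↦ (2, 1, 1, 0, 0) · λ_7+ρ ↦ (1, 1, 1, 1, 1) · λ_8+ρ ↦ (0, 1, 0, 0, 3) · λ_9+ρ ↦ (0, 1, 0, 0, 3) · λ_10+ρ ↦ (1, 1, 1, 1, 1)

The 10 indices split into 3 linkage classes (same alcove rep ⇔ same W_7-dot-orbit):

[[1, 7, 10], [2, 4, 5, 6], [3, 8, 9]]


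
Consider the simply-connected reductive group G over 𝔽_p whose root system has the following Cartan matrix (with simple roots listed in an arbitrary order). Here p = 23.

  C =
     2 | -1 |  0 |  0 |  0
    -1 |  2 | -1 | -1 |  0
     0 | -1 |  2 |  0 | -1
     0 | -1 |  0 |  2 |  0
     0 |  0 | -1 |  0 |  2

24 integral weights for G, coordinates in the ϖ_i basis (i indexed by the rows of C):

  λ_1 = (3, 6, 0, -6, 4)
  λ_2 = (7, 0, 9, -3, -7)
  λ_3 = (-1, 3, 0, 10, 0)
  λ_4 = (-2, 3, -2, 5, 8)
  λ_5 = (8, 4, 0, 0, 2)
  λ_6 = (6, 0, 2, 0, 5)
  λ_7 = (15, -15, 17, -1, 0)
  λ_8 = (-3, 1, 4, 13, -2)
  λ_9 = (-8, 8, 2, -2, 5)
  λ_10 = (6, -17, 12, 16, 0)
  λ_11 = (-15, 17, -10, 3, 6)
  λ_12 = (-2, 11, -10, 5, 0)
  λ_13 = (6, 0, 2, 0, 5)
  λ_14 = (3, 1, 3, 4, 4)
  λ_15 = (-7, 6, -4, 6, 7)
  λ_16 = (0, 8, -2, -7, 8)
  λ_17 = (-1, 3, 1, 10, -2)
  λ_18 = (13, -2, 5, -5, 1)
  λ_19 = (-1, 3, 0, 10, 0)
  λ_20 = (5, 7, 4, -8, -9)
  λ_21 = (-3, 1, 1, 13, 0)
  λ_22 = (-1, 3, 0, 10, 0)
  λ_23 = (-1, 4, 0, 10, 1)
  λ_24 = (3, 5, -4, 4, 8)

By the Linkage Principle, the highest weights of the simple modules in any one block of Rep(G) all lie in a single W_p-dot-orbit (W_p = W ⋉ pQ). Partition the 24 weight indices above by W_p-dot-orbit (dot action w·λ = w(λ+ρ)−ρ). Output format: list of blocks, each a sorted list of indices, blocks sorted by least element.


Root system D_5: the 5×5 matrix C matches after relabeling.

λ_j+ρ reflected into Ā_23 (⟨·,θ^∨⟩≤23); 5-tuples as given:

    1: (4, 2, 1, 5, 5)
    2: (7, 1, 3, 1, 6)
    3: (0, 4, 1, 11, 1)
    4: (1, 2, 1, 6, 8)
    5: (9, 4, 1, 1, 2)
    6: (7, 1, 3, 1, 6)
    7: (2, 0, 2, 14, 1)
    8: (2, 0, 2, 14, 1)
    9: (7, 1, 3, 1, 6)
    10: (9, 4, 1, 1, 2)
    11: (9, 4, 1, 1, 2)
    12: (1, 2, 1, 6, 8)
    13: (7, 1, 3, 1, 6)
    14: (4, 2, 1, 5, 5)
    15: (4, 2, 1, 5, 5)
    16: (1, 2, 1, 6, 8)
    17: (0, 4, 1, 11, 1)
    18: (9, 4, 1, 1, 2)
    19: (0, 4, 1, 11, 1)
    20: (4, 2, 1, 5, 5)
    21: (2, 0, 2, 14, 1)
    22: (0, 4, 1, 11, 1)
    23: (0, 4, 1, 11, 1)
    24: (4, 2, 1, 5, 5)

Grouping the 24 weights by Ā_23-representative: 6 linkage classes.

[[1, 14, 15, 20, 24], [2, 6, 9, 13], [3, 17, 19, 22, 23], [4, 12, 16], [5, 10, 11, 18], [7, 8, 21]]


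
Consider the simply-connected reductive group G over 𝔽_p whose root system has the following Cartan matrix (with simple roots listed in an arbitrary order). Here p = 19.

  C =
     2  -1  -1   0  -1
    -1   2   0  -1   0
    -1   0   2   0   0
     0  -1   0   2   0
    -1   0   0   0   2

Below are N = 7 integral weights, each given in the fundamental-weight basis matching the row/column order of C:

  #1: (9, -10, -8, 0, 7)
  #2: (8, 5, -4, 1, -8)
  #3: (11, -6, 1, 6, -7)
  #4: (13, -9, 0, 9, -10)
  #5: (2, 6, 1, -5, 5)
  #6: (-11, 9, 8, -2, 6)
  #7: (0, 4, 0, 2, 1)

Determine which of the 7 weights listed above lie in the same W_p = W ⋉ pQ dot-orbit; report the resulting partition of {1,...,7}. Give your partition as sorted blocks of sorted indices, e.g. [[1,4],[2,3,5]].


Root system D_5: the 5×5 matrix C matches after relabeling.

Ā_19 reps of the 7 weights (D_5, coords as presented):

    λ_1+ρ ↦ (1, 5, 1, 3, 2)
    λ_2+ρ ↦ (1, 2, 2, 2, 6)
    λ_3+ρ ↦ (1, 2, 2, 2, 6)
    λ_4+ρ ↦ (1, 2, 2, 2, 6)
    λ_5+ρ ↦ (1, 2, 2, 2, 6)
    λ_6+ρ ↦ (5, 1, 1, 0, 3)
    λ_7+ρ ↦ (1, 5, 1, 3, 2)

These 7 weights hit 3 W_19-dot-orbits; sizes (2, 4, 1):

[[1, 7], [2, 3, 4, 5], [6]]


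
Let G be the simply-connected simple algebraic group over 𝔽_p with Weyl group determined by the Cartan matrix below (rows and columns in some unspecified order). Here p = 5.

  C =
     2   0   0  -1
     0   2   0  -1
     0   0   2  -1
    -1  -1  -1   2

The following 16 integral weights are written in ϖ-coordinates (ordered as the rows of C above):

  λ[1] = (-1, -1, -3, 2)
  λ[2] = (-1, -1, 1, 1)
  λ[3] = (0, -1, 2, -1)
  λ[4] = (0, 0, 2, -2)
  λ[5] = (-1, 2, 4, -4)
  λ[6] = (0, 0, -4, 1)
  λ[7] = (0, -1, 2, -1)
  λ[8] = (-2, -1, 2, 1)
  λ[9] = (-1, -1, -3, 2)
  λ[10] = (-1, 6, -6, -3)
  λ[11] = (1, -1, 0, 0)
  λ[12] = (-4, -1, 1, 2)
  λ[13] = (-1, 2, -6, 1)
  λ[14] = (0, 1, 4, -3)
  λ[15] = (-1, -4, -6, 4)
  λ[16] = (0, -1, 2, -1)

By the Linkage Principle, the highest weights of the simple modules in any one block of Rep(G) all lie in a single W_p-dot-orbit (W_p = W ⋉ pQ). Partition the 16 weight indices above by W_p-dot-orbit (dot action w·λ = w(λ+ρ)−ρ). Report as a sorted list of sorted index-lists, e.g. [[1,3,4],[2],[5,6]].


Type D_4, rank 4, |W|=192; reorder rows/cols to standard.

Alcove-folded reps (p=5, 16 weights, presented ϖ-order):

  λ_1 → (0, 0, 2, 1)
  λ_2 → (0, 0, 2, 1)
  λ_3 → (1, 0, 3, 0)
  λ_4 → (0, 0, 2, 1)
  λ_5 → (3, 0, 2, 0)
  λ_6 → (0, 0, 2, 1)
  λ_7 → (1, 0, 3, 0)
  λ_8 → (1, 0, 3, 0)
  λ_9 → (0, 0, 2, 1)
  λ_10 → (3, 0, 2, 0)
  λ_11 → (2, 0, 1, 1)
  λ_12 → (3, 0, 2, 0)
  λ_13 → (3, 0, 2, 0)
  λ_14 → (1, 0, 3, 0)
  λ_15 → (3, 0, 2, 0)
  λ_16 → (1, 0, 3, 0)

Grouping the 16 weights by Ā_5-representative: 4 linkage classes.

[[1, 2, 4, 6, 9], [3, 7, 8, 14, 16], [5, 10, 12, 13, 15], [11]]
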